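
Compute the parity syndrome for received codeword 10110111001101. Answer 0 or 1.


Syndrome = XOR of all bits = 1 XOR 0 XOR 1 XOR 1 XOR 0 XOR 1 XOR 1 XOR 1 XOR 0 XOR 0 XOR 1 XOR 1 XOR 0 XOR 1 = 1

1


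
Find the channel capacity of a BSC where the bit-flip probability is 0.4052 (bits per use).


H(p) = -p*log2(p) - (1-p)*log2(1-p) = -0.4052*log2(0.4052) - 0.5948*log2(0.5948) = 0.528095 + 0.445817 = 0.9739. C = 1 - H(p) = 1 - 0.9739 = 0.0261

0.0261 bits


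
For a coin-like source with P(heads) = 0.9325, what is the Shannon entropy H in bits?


H = -p*log2(p) - (1-p)*log2(1-p). -0.9325*log2(0.9325) = 0.094019; -0.0675*log2(0.0675) = 0.262505. H = 0.094019 + 0.262505 = 0.3565

0.3565 bits


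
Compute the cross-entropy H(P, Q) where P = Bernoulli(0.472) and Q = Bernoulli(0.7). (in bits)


H(P,Q) = -p*log2(q) - (1-p)*log2(1-q). -0.472*log2(0.7) = 0.242879; -0.528*log2(0.3) = 0.917118. H(P,Q) = 0.242879 + 0.917118 = 1.16

1.16 bits


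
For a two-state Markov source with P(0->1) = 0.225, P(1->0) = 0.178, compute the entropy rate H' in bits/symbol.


Stationary distribution: pi_0 = p10/(p01+p10) = 0.4417, pi_1 = 0.5583. Entropy rate H' = pi_0*H(p01) + pi_1*H(p10) = 0.4417*0.7692 + 0.5583*0.6757 = 0.717

0.717 bits/symbol


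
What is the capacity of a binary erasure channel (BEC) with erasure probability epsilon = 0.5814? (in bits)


C = 1 - epsilon = 1 - 0.5814 = 0.4186

0.4186 bits


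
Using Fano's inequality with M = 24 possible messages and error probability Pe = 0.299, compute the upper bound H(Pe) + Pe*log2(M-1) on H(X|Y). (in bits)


H(Pe) = -Pe*log2(Pe) - (1-Pe)*log2(1-Pe) = -0.299*log2(0.299) - 0.701*log2(0.701) = 0.520793 + 0.359272 = 0.8801. Pe*log2(M-1) = 0.299*log2(23) = 1.352545. Bound = H(Pe) + Pe*log2(M-1) = 0.520793 + 0.359272 + 1.352545 = 2.2326

2.2326 bits


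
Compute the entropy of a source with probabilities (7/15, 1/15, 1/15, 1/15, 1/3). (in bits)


H = -sum(p_i * log2(p_i)). Terms: -(7/15)*log2(7/15) = 0.513117; -(1/15)*log2(1/15) = 0.260459; -(1/15)*log2(1/15) = 0.260459; -(1/15)*log2(1/15) = 0.260459; -(1/3)*log2(1/3) = 0.528321. H = 0.513117 + 0.260459 + 0.260459 + 0.260459 + 0.528321 = 1.8228

1.8228 bits


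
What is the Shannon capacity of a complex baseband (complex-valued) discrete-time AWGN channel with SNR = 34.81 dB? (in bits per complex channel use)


SNR_linear = 10^(34.81/10) = 3026.9134; C = log2(1 + SNR_linear) = log2(1 + 3026.9134) = 11.5641

11.5641 bits/channel use


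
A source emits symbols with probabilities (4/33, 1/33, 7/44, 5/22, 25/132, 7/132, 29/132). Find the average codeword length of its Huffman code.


Huffman construction (repeatedly merge the two least-probable nodes; each merge adds 1 bit to every symbol beneath it): 1/33 + 7/132 = 1/12; 1/12 + 4/33 = 9/44; 7/44 + 25/132 = 23/66; 9/44 + 29/132 = 14/33; 5/22 + 23/66 = 19/33; 14/33 + 19/33 = 1. Resulting codeword lengths (in the order the probabilities were given): (3, 4, 3, 2, 3, 4, 2). L_avg = sum(p_i * l_i) = 4/33*3 + 1/33*4 + 7/44*3 + 5/22*2 + 25/132*3 + 7/132*4 + 29/132*2 = 29/11 = 2.6364

2.6364 bits


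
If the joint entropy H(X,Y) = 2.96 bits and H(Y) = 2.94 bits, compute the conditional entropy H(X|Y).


H(X|Y) = H(X,Y) - H(Y) = 2.96 - 2.94 = 0.02

0.02 bits


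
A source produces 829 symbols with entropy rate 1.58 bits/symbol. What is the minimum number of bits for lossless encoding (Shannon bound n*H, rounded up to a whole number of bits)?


Minimum bits >= n * H = 829 * 1.58 = 1309.82, rounded up to a whole number of bits = 1310

1310 bits


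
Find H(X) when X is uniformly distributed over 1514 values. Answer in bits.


H = log2(n) = log2(1514) = 10.5641

10.5641 bits


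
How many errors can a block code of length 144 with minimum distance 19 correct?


Correction capability = floor((d-1)/2) = floor((19-1)/2) = 9

9 errors


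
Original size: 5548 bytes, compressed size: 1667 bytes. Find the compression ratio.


Ratio = original / compressed = 5548 / 1667 = 3.3281

3.3281


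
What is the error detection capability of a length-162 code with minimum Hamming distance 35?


Detection capability = d_min - 1 = 35 - 1 = 34

34 errors


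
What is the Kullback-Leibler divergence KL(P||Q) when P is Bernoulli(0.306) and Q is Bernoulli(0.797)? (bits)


KL = p*log2(p/q) + (1-p)*log2((1-p)/(1-q)) = 0.306*log2(0.306/0.797) + 0.694*log2(0.694/0.203) = 0.8082

0.8082 bits


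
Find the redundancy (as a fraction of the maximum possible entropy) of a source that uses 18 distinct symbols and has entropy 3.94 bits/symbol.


H_max = log2(K) = log2(18) = 4.1699 bits/symbol. Redundancy = 1 - H/H_max = 1 - 3.94/4.1699 = 1 - 0.9449 = 0.0551

0.0551


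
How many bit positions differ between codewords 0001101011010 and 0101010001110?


Count differing positions: . ^ . . ^ ^ ^ . ^ . ^ . . = 6 differences

6


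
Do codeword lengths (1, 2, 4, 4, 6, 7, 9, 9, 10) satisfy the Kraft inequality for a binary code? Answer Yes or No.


Kraft sum = sum(2^(-l_i)) = 0.9033, need <= 1. Result: satisfied (a binary prefix-free code with these lengths exists)

Yes


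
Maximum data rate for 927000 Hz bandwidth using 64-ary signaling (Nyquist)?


Rate = 2 * B * log2(M) = 2 * 927000 * 6.0 = 11124000.0

11124000.0 bps


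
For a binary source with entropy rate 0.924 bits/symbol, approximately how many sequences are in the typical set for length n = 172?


log2|A_typical| = nH = 172 * 0.924 = 158.928, so |A_typical| ~ 2^158.928 = 6.952e+47

6.952e+47


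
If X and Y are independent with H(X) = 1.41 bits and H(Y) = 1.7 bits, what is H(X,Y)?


For independent variables, H(X,Y) = H(X) + H(Y) = 1.41 + 1.7 = 3.11

3.11 bits


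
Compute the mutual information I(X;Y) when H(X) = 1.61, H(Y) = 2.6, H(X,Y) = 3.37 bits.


I(X;Y) = H(X) + H(Y) - H(X,Y) = 1.61 + 2.6 - 3.37 = 0.84

0.84 bits


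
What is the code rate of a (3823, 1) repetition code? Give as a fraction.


Rate = k/n = 1/3823

1/3823


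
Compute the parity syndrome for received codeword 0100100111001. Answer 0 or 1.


Syndrome = XOR of all bits = 0 XOR 1 XOR 0 XOR 0 XOR 1 XOR 0 XOR 0 XOR 1 XOR 1 XOR 1 XOR 0 XOR 0 XOR 1 = 0

0


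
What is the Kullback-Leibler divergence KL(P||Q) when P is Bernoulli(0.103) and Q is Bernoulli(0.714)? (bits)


KL = p*log2(p/q) + (1-p)*log2((1-p)/(1-q)) = 0.103*log2(0.103/0.714) + 0.897*log2(0.897/0.286) = 1.1915

1.1915 bits


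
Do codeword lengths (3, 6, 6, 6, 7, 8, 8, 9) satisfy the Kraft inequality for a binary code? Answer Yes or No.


Kraft sum = sum(2^(-l_i)) = 0.1895, need <= 1. Result: satisfied (a binary prefix-free code with these lengths exists)

Yes


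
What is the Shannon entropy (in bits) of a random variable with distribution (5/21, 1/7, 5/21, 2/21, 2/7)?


H = -sum(p_i * log2(p_i)). Terms: -(5/21)*log2(5/21) = 0.492950; -(1/7)*log2(1/7) = 0.401051; -(5/21)*log2(5/21) = 0.492950; -(2/21)*log2(2/21) = 0.323078; -(2/7)*log2(2/7) = 0.516387. H = 0.492950 + 0.401051 + 0.492950 + 0.323078 + 0.516387 = 2.2264

2.2264 bits


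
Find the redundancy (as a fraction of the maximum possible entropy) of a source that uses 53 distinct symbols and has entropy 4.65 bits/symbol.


H_max = log2(K) = log2(53) = 5.7279 bits/symbol. Redundancy = 1 - H/H_max = 1 - 4.65/5.7279 = 1 - 0.8118 = 0.1882

0.1882


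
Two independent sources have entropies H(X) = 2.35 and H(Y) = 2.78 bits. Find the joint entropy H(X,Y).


For independent variables, H(X,Y) = H(X) + H(Y) = 2.35 + 2.78 = 5.13

5.13 bits


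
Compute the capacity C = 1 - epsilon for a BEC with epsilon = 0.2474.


C = 1 - epsilon = 1 - 0.2474 = 0.7526

0.7526 bits


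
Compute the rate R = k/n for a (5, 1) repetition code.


Rate = k/n = 1/5

1/5


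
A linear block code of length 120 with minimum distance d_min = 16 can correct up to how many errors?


Correction capability = floor((d-1)/2) = floor((16-1)/2) = 7

7 errors


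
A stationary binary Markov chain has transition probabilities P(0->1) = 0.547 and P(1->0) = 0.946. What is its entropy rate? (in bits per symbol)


Stationary distribution: pi_0 = p10/(p01+p10) = 0.6336, pi_1 = 0.3664. Entropy rate H' = pi_0*H(p01) + pi_1*H(p10) = 0.6336*0.9936 + 0.3664*0.3032 = 0.7406

0.7406 bits/symbol


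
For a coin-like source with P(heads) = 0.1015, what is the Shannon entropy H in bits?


H = -p*log2(p) - (1-p)*log2(1-p). -0.1015*log2(0.1015) = 0.334996; -0.8985*log2(0.8985) = 0.138737. H = 0.334996 + 0.138737 = 0.4737

0.4737 bits


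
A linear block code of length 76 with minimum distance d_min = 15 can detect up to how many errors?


Detection capability = d_min - 1 = 15 - 1 = 14

14 errors


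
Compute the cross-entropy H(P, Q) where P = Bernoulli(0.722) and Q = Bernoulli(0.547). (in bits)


H(P,Q) = -p*log2(q) - (1-p)*log2(1-q). -0.722*log2(0.547) = 0.628420; -0.278*log2(0.453) = 0.317592. H(P,Q) = 0.628420 + 0.317592 = 0.946

0.946 bits


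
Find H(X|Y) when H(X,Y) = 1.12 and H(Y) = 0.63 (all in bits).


H(X|Y) = H(X,Y) - H(Y) = 1.12 - 0.63 = 0.49

0.49 bits


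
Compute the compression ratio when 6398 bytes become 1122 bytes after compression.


Ratio = original / compressed = 6398 / 1122 = 5.7023

5.7023


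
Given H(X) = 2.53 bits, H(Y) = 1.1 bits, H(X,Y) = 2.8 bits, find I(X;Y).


I(X;Y) = H(X) + H(Y) - H(X,Y) = 2.53 + 1.1 - 2.8 = 0.83

0.83 bits


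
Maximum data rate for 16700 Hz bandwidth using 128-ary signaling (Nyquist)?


Rate = 2 * B * log2(M) = 2 * 16700 * 7.0 = 233800.0

233800.0 bps


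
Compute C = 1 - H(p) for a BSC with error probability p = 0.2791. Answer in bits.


H(p) = -p*log2(p) - (1-p)*log2(1-p) = -0.2791*log2(0.2791) - 0.7209*log2(0.7209) = 0.513864 + 0.340358 = 0.8542. C = 1 - H(p) = 1 - 0.8542 = 0.1458

0.1458 bits


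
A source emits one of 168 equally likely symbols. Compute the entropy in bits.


H = log2(n) = log2(168) = 7.3923

7.3923 bits


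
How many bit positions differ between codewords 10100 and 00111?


Count differing positions: ^ . . ^ ^ = 3 differences

3


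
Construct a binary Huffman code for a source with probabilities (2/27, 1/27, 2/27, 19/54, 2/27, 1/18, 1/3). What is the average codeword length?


Huffman construction (repeatedly merge the two least-probable nodes; each merge adds 1 bit to every symbol beneath it): 1/27 + 1/18 = 5/54; 2/27 + 2/27 = 4/27; 2/27 + 5/54 = 1/6; 4/27 + 1/6 = 17/54; 17/54 + 1/3 = 35/54; 19/54 + 35/54 = 1. Resulting codeword lengths (in the order the probabilities were given): (4, 5, 4, 1, 4, 5, 2). L_avg = sum(p_i * l_i) = 2/27*4 + 1/27*5 + 2/27*4 + 19/54*1 + 2/27*4 + 1/18*5 + 1/3*2 = 64/27 = 2.3704

2.3704 bits


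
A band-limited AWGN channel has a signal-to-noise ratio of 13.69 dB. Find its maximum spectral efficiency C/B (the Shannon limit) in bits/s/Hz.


SNR_linear = 10^(13.69/10) = 23.3884; C/B = log2(1 + SNR_linear) = log2(1 + 23.3884) = 4.6081

4.6081 bits/s/Hz


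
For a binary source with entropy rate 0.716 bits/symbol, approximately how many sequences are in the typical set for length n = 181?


log2|A_typical| = nH = 181 * 0.716 = 129.596, so |A_typical| ~ 2^129.596 = 1.029e+39

1.029e+39


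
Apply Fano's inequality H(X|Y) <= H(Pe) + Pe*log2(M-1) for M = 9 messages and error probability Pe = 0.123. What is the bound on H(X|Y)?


H(Pe) = -Pe*log2(Pe) - (1-Pe)*log2(1-Pe) = -0.123*log2(0.123) - 0.877*log2(0.877) = 0.371862 + 0.166061 = 0.5379. Pe*log2(M-1) = 0.123*log2(8) = 0.369000. Bound = H(Pe) + Pe*log2(M-1) = 0.371862 + 0.166061 + 0.369000 = 0.9069

0.9069 bits


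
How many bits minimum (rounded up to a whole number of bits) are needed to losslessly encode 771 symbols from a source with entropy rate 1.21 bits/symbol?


Minimum bits >= n * H = 771 * 1.21 = 932.91, rounded up to a whole number of bits = 933

933 bits


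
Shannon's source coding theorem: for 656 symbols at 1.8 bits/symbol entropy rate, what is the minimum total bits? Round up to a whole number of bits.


Minimum bits >= n * H = 656 * 1.8 = 1180.8, rounded up to a whole number of bits = 1181

1181 bits


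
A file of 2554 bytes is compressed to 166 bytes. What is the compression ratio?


Ratio = original / compressed = 2554 / 166 = 15.3855

15.3855


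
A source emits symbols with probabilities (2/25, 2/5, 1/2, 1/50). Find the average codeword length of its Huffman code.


Huffman construction (repeatedly merge the two least-probable nodes; each merge adds 1 bit to every symbol beneath it): 1/50 + 2/25 = 1/10; 1/10 + 2/5 = 1/2; 1/2 + 1/2 = 1. Resulting codeword lengths (in the order the probabilities were given): (3, 2, 1, 3). L_avg = sum(p_i * l_i) = 2/25*3 + 2/5*2 + 1/2*1 + 1/50*3 = 8/5 = 1.6

1.6 bits


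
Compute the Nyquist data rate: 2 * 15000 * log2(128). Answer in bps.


Rate = 2 * B * log2(M) = 2 * 15000 * 7.0 = 210000.0

210000.0 bps


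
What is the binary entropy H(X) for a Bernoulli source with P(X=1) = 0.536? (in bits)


H = -p*log2(p) - (1-p)*log2(1-p). -0.536*log2(0.536) = 0.482237; -0.464*log2(0.464) = 0.514021. H = 0.482237 + 0.514021 = 0.9963

0.9963 bits


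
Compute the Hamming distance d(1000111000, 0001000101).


Count differing positions: ^ . . ^ ^ ^ ^ ^ . ^ = 7 differences

7


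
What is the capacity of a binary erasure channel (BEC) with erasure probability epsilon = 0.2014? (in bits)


C = 1 - epsilon = 1 - 0.2014 = 0.7986

0.7986 bits


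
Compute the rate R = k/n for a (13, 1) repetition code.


Rate = k/n = 1/13

1/13


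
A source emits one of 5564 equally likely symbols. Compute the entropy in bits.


H = log2(n) = log2(5564) = 12.4419

12.4419 bits


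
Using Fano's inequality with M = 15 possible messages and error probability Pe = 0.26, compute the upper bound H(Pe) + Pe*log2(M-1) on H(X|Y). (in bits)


H(Pe) = -Pe*log2(Pe) - (1-Pe)*log2(1-Pe) = -0.26*log2(0.26) - 0.74*log2(0.74) = 0.505288 + 0.321458 = 0.8267. Pe*log2(M-1) = 0.26*log2(14) = 0.989912. Bound = H(Pe) + Pe*log2(M-1) = 0.505288 + 0.321458 + 0.989912 = 1.8167

1.8167 bits


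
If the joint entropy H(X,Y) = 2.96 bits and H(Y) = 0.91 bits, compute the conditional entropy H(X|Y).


H(X|Y) = H(X,Y) - H(Y) = 2.96 - 0.91 = 2.05

2.05 bits


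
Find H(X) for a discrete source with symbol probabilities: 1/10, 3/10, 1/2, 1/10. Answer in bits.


H = -sum(p_i * log2(p_i)). Terms: -(1/10)*log2(1/10) = 0.332193; -(3/10)*log2(3/10) = 0.521090; -(1/2)*log2(1/2) = 0.500000; -(1/10)*log2(1/10) = 0.332193. H = 0.332193 + 0.521090 + 0.500000 + 0.332193 = 1.6855

1.6855 bits


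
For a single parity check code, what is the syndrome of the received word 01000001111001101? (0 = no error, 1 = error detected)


Syndrome = XOR of all bits = 0 XOR 1 XOR 0 XOR 0 XOR 0 XOR 0 XOR 0 XOR 1 XOR 1 XOR 1 XOR 1 XOR 0 XOR 0 XOR 1 XOR 1 XOR 0 XOR 1 = 0

0


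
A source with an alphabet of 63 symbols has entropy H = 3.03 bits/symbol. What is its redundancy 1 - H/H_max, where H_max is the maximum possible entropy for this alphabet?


H_max = log2(K) = log2(63) = 5.9773 bits/symbol. Redundancy = 1 - H/H_max = 1 - 3.03/5.9773 = 1 - 0.5069 = 0.4931

0.4931


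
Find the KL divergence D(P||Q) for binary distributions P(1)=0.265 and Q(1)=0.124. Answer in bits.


KL = p*log2(p/q) + (1-p)*log2((1-p)/(1-q)) = 0.265*log2(0.265/0.124) + 0.735*log2(0.735/0.876) = 0.1043

0.1043 bits


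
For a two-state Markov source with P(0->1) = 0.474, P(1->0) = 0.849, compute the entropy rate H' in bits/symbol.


Stationary distribution: pi_0 = p10/(p01+p10) = 0.6417, pi_1 = 0.3583. Entropy rate H' = pi_0*H(p01) + pi_1*H(p10) = 0.6417*0.998 + 0.3583*0.6123 = 0.8599

0.8599 bits/symbol


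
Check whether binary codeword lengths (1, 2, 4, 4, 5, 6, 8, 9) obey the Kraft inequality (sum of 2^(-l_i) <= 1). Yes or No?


Kraft sum = sum(2^(-l_i)) = 0.9277, need <= 1. Result: satisfied (a binary prefix-free code with these lengths exists)

Yes


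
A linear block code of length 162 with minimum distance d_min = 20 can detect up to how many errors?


Detection capability = d_min - 1 = 20 - 1 = 19

19 errors


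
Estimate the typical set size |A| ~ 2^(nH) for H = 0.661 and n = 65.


log2|A_typical| = nH = 65 * 0.661 = 42.965, so |A_typical| ~ 2^42.965 = 8.585e+12

8.585e+12


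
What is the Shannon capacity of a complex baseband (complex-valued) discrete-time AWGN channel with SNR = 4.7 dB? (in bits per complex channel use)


SNR_linear = 10^(4.7/10) = 2.9512; C = log2(1 + SNR_linear) = log2(1 + 2.9512) = 1.9823

1.9823 bits/channel use


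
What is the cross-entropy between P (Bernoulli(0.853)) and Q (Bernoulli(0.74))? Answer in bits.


H(P,Q) = -p*log2(q) - (1-p)*log2(1-q). -0.853*log2(0.74) = 0.370546; -0.147*log2(0.26) = 0.285682. H(P,Q) = 0.370546 + 0.285682 = 0.6562

0.6562 bits


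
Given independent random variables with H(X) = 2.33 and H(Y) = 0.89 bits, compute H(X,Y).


For independent variables, H(X,Y) = H(X) + H(Y) = 2.33 + 0.89 = 3.22

3.22 bits


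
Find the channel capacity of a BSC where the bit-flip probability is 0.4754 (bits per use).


H(p) = -p*log2(p) - (1-p)*log2(1-p) = -0.4754*log2(0.4754) - 0.5246*log2(0.5246) = 0.510003 + 0.488251 = 0.9983. C = 1 - H(p) = 1 - 0.9983 = 0.0017

0.0017 bits


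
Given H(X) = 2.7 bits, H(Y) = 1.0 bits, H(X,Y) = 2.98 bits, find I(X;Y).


I(X;Y) = H(X) + H(Y) - H(X,Y) = 2.7 + 1.0 - 2.98 = 0.72

0.72 bits


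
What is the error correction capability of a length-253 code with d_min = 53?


Correction capability = floor((d-1)/2) = floor((53-1)/2) = 26

26 errors


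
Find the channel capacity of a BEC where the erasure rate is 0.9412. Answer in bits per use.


C = 1 - epsilon = 1 - 0.9412 = 0.0588

0.0588 bits


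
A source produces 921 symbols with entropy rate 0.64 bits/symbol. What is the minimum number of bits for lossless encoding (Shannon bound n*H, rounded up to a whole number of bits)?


Minimum bits >= n * H = 921 * 0.64 = 589.44, rounded up to a whole number of bits = 590

590 bits


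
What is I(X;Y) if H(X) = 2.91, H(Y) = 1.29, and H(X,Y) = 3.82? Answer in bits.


I(X;Y) = H(X) + H(Y) - H(X,Y) = 2.91 + 1.29 - 3.82 = 0.38

0.38 bits


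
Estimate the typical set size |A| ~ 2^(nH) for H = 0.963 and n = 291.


log2|A_typical| = nH = 291 * 0.963 = 280.233, so |A_typical| ~ 2^280.233 = 2.283e+84

2.283e+84


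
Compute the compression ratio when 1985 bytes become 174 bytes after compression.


Ratio = original / compressed = 1985 / 174 = 11.408

11.408


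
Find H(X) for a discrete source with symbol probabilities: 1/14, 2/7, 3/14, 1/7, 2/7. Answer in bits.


H = -sum(p_i * log2(p_i)). Terms: -(1/14)*log2(1/14) = 0.271954; -(2/7)*log2(2/7) = 0.516387; -(3/14)*log2(3/14) = 0.476227; -(1/7)*log2(1/7) = 0.401051; -(2/7)*log2(2/7) = 0.516387. H = 0.271954 + 0.516387 + 0.476227 + 0.401051 + 0.516387 = 2.182

2.182 bits


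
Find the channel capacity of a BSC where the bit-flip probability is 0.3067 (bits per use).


H(p) = -p*log2(p) - (1-p)*log2(1-p) = -0.3067*log2(0.3067) - 0.6933*log2(0.6933) = 0.522954 + 0.366373 = 0.8893. C = 1 - H(p) = 1 - 0.8893 = 0.1107

0.1107 bits


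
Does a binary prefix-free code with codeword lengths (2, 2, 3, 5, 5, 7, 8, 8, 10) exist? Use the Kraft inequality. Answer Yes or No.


Kraft sum = sum(2^(-l_i)) = 0.7041, need <= 1. Result: satisfied (a binary prefix-free code with these lengths exists)

Yes


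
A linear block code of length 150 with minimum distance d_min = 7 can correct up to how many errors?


Correction capability = floor((d-1)/2) = floor((7-1)/2) = 3

3 errors


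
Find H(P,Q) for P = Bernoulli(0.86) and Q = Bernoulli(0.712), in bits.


H(P,Q) = -p*log2(q) - (1-p)*log2(1-q). -0.86*log2(0.712) = 0.421444; -0.14*log2(0.288) = 0.251420. H(P,Q) = 0.421444 + 0.251420 = 0.6729

0.6729 bits


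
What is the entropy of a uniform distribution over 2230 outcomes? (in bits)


H = log2(n) = log2(2230) = 11.1228

11.1228 bits


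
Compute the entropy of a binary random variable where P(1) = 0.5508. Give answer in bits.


H = -p*log2(p) - (1-p)*log2(1-p). -0.5508*log2(0.5508) = 0.473908; -0.4492*log2(0.4492) = 0.518633. H = 0.473908 + 0.518633 = 0.9925

0.9925 bits


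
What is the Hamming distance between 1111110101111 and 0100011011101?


Count differing positions: ^ . ^ ^ ^ . ^ ^ ^ . . ^ . = 8 differences

8


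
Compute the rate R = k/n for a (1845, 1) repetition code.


Rate = k/n = 1/1845

1/1845


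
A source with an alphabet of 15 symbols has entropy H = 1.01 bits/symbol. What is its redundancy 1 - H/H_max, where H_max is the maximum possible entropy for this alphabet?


H_max = log2(K) = log2(15) = 3.9069 bits/symbol. Redundancy = 1 - H/H_max = 1 - 1.01/3.9069 = 1 - 0.2585 = 0.7415

0.7415


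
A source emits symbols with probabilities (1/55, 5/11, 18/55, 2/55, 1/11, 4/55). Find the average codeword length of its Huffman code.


Huffman construction (repeatedly merge the two least-probable nodes; each merge adds 1 bit to every symbol beneath it): 1/55 + 2/55 = 3/55; 3/55 + 4/55 = 7/55; 1/11 + 7/55 = 12/55; 12/55 + 18/55 = 6/11; 5/11 + 6/11 = 1. Resulting codeword lengths (in the order the probabilities were given): (5, 1, 2, 5, 3, 4). L_avg = sum(p_i * l_i) = 1/55*5 + 5/11*1 + 18/55*2 + 2/55*5 + 1/11*3 + 4/55*4 = 107/55 = 1.9455

1.9455 bits


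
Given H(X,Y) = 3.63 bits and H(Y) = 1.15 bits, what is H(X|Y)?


H(X|Y) = H(X,Y) - H(Y) = 3.63 - 1.15 = 2.48

2.48 bits


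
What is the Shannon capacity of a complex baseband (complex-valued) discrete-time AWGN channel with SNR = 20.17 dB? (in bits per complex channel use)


SNR_linear = 10^(20.17/10) = 103.992; C = log2(1 + SNR_linear) = log2(1 + 103.992) = 6.7141

6.7141 bits/channel use


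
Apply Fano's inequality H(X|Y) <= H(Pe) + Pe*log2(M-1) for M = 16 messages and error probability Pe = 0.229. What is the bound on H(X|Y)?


H(Pe) = -Pe*log2(Pe) - (1-Pe)*log2(1-Pe) = -0.229*log2(0.229) - 0.771*log2(0.771) = 0.486987 + 0.289277 = 0.7763. Pe*log2(M-1) = 0.229*log2(15) = 0.894678. Bound = H(Pe) + Pe*log2(M-1) = 0.486987 + 0.289277 + 0.894678 = 1.6709

1.6709 bits


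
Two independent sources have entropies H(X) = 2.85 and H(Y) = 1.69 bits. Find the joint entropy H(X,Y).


For independent variables, H(X,Y) = H(X) + H(Y) = 2.85 + 1.69 = 4.54

4.54 bits


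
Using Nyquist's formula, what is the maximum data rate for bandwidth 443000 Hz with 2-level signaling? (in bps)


Rate = 2 * B * log2(M) = 2 * 443000 * 1.0 = 886000.0

886000.0 bps


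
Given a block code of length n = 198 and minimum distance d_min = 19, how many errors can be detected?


Detection capability = d_min - 1 = 19 - 1 = 18

18 errors


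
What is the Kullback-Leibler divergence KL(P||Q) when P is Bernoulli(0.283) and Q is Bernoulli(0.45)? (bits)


KL = p*log2(p/q) + (1-p)*log2((1-p)/(1-q)) = 0.283*log2(0.283/0.45) + 0.717*log2(0.717/0.55) = 0.0849

0.0849 bits


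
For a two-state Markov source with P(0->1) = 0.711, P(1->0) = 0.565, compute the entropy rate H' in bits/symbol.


Stationary distribution: pi_0 = p10/(p01+p10) = 0.4428, pi_1 = 0.5572. Entropy rate H' = pi_0*H(p01) + pi_1*H(p10) = 0.4428*0.8674 + 0.5572*0.9878 = 0.9345

0.9345 bits/symbol


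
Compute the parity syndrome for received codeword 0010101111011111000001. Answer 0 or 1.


Syndrome = XOR of all bits = 0 XOR 0 XOR 1 XOR 0 XOR 1 XOR 0 XOR 1 XOR 1 XOR 1 XOR 1 XOR 0 XOR 1 XOR 1 XOR 1 XOR 1 XOR 1 XOR 0 XOR 0 XOR 0 XOR 0 XOR 0 XOR 1 = 0

0


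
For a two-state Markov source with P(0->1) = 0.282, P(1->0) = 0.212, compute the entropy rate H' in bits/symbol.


Stationary distribution: pi_0 = p10/(p01+p10) = 0.4291, pi_1 = 0.5709. Entropy rate H' = pi_0*H(p01) + pi_1*H(p10) = 0.4291*0.8582 + 0.5709*0.7453 = 0.7937

0.7937 bits/symbol


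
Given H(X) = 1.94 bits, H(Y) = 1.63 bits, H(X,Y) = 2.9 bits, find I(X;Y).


I(X;Y) = H(X) + H(Y) - H(X,Y) = 1.94 + 1.63 - 2.9 = 0.67

0.67 bits


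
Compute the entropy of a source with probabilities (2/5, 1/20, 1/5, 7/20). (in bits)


H = -sum(p_i * log2(p_i)). Terms: -(2/5)*log2(2/5) = 0.528771; -(1/20)*log2(1/20) = 0.216096; -(1/5)*log2(1/5) = 0.464386; -(7/20)*log2(7/20) = 0.530101. H = 0.528771 + 0.216096 + 0.464386 + 0.530101 = 1.7394

1.7394 bits


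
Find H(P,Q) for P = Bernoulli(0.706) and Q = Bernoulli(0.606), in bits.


H(P,Q) = -p*log2(q) - (1-p)*log2(1-q). -0.706*log2(0.606) = 0.510163; -0.294*log2(0.394) = 0.395057. H(P,Q) = 0.510163 + 0.395057 = 0.9052

0.9052 bits


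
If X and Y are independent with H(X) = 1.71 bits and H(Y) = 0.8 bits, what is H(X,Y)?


For independent variables, H(X,Y) = H(X) + H(Y) = 1.71 + 0.8 = 2.51

2.51 bits


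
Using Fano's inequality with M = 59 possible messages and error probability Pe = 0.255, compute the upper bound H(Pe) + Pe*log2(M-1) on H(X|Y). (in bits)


H(Pe) = -Pe*log2(Pe) - (1-Pe)*log2(1-Pe) = -0.255*log2(0.255) - 0.745*log2(0.745) = 0.502715 + 0.316392 = 0.8191. Pe*log2(M-1) = 0.255*log2(58) = 1.493785. Bound = H(Pe) + Pe*log2(M-1) = 0.502715 + 0.316392 + 1.493785 = 2.3129

2.3129 bits


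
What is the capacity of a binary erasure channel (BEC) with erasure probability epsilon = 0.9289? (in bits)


C = 1 - epsilon = 1 - 0.9289 = 0.0711

0.0711 bits


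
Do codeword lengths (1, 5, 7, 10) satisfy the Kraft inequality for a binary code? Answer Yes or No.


Kraft sum = sum(2^(-l_i)) = 0.54, need <= 1. Result: satisfied (a binary prefix-free code with these lengths exists)

Yes


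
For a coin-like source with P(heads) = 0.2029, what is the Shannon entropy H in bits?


H = -p*log2(p) - (1-p)*log2(1-p). -0.2029*log2(0.2029) = 0.466905; -0.7971*log2(0.7971) = 0.260785. H = 0.466905 + 0.260785 = 0.7277

0.7277 bits


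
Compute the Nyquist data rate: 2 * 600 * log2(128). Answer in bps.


Rate = 2 * B * log2(M) = 2 * 600 * 7.0 = 8400.0

8400.0 bps


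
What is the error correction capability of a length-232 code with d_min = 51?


Correction capability = floor((d-1)/2) = floor((51-1)/2) = 25

25 errors


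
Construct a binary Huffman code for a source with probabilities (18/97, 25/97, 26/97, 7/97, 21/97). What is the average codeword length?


Huffman construction (repeatedly merge the two least-probable nodes; each merge adds 1 bit to every symbol beneath it): 7/97 + 18/97 = 25/97; 21/97 + 25/97 = 46/97; 25/97 + 26/97 = 51/97; 46/97 + 51/97 = 1. Resulting codeword lengths (in the order the probabilities were given): (3, 2, 2, 3, 2). L_avg = sum(p_i * l_i) = 18/97*3 + 25/97*2 + 26/97*2 + 7/97*3 + 21/97*2 = 219/97 = 2.2577

2.2577 bits


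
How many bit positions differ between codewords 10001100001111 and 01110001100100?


Count differing positions: ^ ^ ^ ^ ^ ^ . ^ ^ . ^ . ^ ^ = 11 differences

11


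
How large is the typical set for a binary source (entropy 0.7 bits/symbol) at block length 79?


log2|A_typical| = nH = 79 * 0.7 = 55.3, so |A_typical| ~ 2^55.3 = 4.436e+16

4.436e+16


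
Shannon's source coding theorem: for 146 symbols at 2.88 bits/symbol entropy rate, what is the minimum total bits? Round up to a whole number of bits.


Minimum bits >= n * H = 146 * 2.88 = 420.48, rounded up to a whole number of bits = 421

421 bits


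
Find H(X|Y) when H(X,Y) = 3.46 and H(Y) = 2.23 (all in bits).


H(X|Y) = H(X,Y) - H(Y) = 3.46 - 2.23 = 1.23

1.23 bits


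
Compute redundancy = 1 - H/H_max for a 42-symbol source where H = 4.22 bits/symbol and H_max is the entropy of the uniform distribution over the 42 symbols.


H_max = log2(K) = log2(42) = 5.3923 bits/symbol. Redundancy = 1 - H/H_max = 1 - 4.22/5.3923 = 1 - 0.7826 = 0.2174

0.2174


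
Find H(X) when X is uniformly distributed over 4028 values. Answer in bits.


H = log2(n) = log2(4028) = 11.9758

11.9758 bits


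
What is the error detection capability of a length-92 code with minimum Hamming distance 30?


Detection capability = d_min - 1 = 30 - 1 = 29

29 errors


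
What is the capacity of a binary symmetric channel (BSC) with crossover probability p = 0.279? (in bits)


H(p) = -p*log2(p) - (1-p)*log2(1-p) = -0.279*log2(0.279) - 0.721*log2(0.721) = 0.513824 + 0.340261 = 0.8541. C = 1 - H(p) = 1 - 0.8541 = 0.1459

0.1459 bits


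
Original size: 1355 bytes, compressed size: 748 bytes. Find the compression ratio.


Ratio = original / compressed = 1355 / 748 = 1.8115

1.8115


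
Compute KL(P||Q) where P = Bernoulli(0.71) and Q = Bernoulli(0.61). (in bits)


KL = p*log2(p/q) + (1-p)*log2((1-p)/(1-q)) = 0.71*log2(0.71/0.61) + 0.29*log2(0.29/0.39) = 0.0315

0.0315 bits


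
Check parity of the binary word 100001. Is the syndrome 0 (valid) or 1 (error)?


Syndrome = XOR of all bits = 1 XOR 0 XOR 0 XOR 0 XOR 0 XOR 1 = 0

0


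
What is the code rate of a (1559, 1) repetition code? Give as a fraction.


Rate = k/n = 1/1559

1/1559


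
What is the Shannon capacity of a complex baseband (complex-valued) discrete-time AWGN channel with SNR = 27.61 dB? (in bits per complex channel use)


SNR_linear = 10^(27.61/10) = 576.7665; C = log2(1 + SNR_linear) = log2(1 + 576.7665) = 9.1743

9.1743 bits/channel use


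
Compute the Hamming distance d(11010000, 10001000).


Count differing positions: . ^ . ^ ^ . . . = 3 differences

3


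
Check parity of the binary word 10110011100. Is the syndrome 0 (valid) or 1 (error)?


Syndrome = XOR of all bits = 1 XOR 0 XOR 1 XOR 1 XOR 0 XOR 0 XOR 1 XOR 1 XOR 1 XOR 0 XOR 0 = 0

0


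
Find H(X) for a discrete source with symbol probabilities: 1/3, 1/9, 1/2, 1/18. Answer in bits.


H = -sum(p_i * log2(p_i)). Terms: -(1/3)*log2(1/3) = 0.528321; -(1/9)*log2(1/9) = 0.352214; -(1/2)*log2(1/2) = 0.500000; -(1/18)*log2(1/18) = 0.231663. H = 0.528321 + 0.352214 + 0.500000 + 0.231663 = 1.6122

1.6122 bits


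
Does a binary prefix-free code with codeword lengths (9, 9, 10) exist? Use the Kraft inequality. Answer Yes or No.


Kraft sum = sum(2^(-l_i)) = 0.0049, need <= 1. Result: satisfied (a binary prefix-free code with these lengths exists)

Yes


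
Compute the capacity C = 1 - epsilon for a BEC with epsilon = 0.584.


C = 1 - epsilon = 1 - 0.584 = 0.416

0.416 bits


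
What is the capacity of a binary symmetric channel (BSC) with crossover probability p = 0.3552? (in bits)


H(p) = -p*log2(p) - (1-p)*log2(1-p) = -0.3552*log2(0.3552) - 0.6448*log2(0.6448) = 0.530419 + 0.408208 = 0.9386. C = 1 - H(p) = 1 - 0.9386 = 0.0614

0.0614 bits


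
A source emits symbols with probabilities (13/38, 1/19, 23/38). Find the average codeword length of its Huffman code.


Huffman construction (repeatedly merge the two least-probable nodes; each merge adds 1 bit to every symbol beneath it): 1/19 + 13/38 = 15/38; 15/38 + 23/38 = 1. Resulting codeword lengths (in the order the probabilities were given): (2, 2, 1). L_avg = sum(p_i * l_i) = 13/38*2 + 1/19*2 + 23/38*1 = 53/38 = 1.3947

1.3947 bits


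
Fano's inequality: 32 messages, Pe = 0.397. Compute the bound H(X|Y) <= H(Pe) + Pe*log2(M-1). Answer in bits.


H(Pe) = -Pe*log2(Pe) - (1-Pe)*log2(1-Pe) = -0.397*log2(0.397) - 0.603*log2(0.603) = 0.529117 + 0.440051 = 0.9692. Pe*log2(M-1) = 0.397*log2(31) = 1.966816. Bound = H(Pe) + Pe*log2(M-1) = 0.529117 + 0.440051 + 1.966816 = 2.936

2.936 bits


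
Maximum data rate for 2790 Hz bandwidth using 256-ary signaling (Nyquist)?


Rate = 2 * B * log2(M) = 2 * 2790 * 8.0 = 44640.0

44640.0 bps


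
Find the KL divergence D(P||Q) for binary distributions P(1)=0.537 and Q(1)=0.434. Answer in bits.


KL = p*log2(p/q) + (1-p)*log2((1-p)/(1-q)) = 0.537*log2(0.537/0.434) + 0.463*log2(0.463/0.566) = 0.0308

0.0308 bits


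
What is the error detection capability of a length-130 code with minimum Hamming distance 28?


Detection capability = d_min - 1 = 28 - 1 = 27

27 errors


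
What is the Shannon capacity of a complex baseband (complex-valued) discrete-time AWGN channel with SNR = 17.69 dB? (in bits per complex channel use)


SNR_linear = 10^(17.69/10) = 58.7489; C = log2(1 + SNR_linear) = log2(1 + 58.7489) = 5.9008

5.9008 bits/channel use


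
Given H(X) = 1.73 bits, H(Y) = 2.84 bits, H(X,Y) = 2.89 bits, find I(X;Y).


I(X;Y) = H(X) + H(Y) - H(X,Y) = 1.73 + 2.84 - 2.89 = 1.68

1.68 bits


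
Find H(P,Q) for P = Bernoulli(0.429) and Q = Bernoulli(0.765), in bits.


H(P,Q) = -p*log2(q) - (1-p)*log2(1-q). -0.429*log2(0.765) = 0.165795; -0.571*log2(0.235) = 1.192972. H(P,Q) = 0.165795 + 1.192972 = 1.3588

1.3588 bits


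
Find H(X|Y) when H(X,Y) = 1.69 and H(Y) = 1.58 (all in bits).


H(X|Y) = H(X,Y) - H(Y) = 1.69 - 1.58 = 0.11

0.11 bits


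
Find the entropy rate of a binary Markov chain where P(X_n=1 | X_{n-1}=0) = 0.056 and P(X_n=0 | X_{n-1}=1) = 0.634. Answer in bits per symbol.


Stationary distribution: pi_0 = p10/(p01+p10) = 0.9188, pi_1 = 0.0812. Entropy rate H' = pi_0*H(p01) + pi_1*H(p10) = 0.9188*0.3114 + 0.0812*0.9476 = 0.363

0.363 bits/symbol


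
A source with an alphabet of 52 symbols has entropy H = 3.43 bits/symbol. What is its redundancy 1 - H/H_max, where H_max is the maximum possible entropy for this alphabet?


H_max = log2(K) = log2(52) = 5.7004 bits/symbol. Redundancy = 1 - H/H_max = 1 - 3.43/5.7004 = 1 - 0.6017 = 0.3983

0.3983


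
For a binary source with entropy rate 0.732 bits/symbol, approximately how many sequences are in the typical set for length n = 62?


log2|A_typical| = nH = 62 * 0.732 = 45.384, so |A_typical| ~ 2^45.384 = 4.591e+13

4.591e+13


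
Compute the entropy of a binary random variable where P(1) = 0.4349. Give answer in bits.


H = -p*log2(p) - (1-p)*log2(1-p). -0.4349*log2(0.4349) = 0.522421; -0.5651*log2(0.5651) = 0.465316. H = 0.522421 + 0.465316 = 0.9877

0.9877 bits


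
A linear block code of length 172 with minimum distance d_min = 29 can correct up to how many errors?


Correction capability = floor((d-1)/2) = floor((29-1)/2) = 14

14 errors


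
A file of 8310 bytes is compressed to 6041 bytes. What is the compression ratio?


Ratio = original / compressed = 8310 / 6041 = 1.3756

1.3756


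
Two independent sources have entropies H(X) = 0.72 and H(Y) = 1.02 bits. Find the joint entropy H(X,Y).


For independent variables, H(X,Y) = H(X) + H(Y) = 0.72 + 1.02 = 1.74

1.74 bits


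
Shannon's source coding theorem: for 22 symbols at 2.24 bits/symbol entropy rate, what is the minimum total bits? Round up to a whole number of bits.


Minimum bits >= n * H = 22 * 2.24 = 49.28, rounded up to a whole number of bits = 50

50 bits


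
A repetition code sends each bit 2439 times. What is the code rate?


Rate = k/n = 1/2439

1/2439


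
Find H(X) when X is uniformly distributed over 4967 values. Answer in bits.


H = log2(n) = log2(4967) = 12.2782

12.2782 bits


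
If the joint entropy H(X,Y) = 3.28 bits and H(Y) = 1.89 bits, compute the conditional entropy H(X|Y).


H(X|Y) = H(X,Y) - H(Y) = 3.28 - 1.89 = 1.39

1.39 bits


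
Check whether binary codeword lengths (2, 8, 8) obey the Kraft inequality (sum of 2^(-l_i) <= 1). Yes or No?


Kraft sum = sum(2^(-l_i)) = 0.2578, need <= 1. Result: satisfied (a binary prefix-free code with these lengths exists)

Yes


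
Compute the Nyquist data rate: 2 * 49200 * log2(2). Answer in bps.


Rate = 2 * B * log2(M) = 2 * 49200 * 1.0 = 98400.0

98400.0 bps


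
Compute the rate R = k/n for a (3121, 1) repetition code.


Rate = k/n = 1/3121

1/3121


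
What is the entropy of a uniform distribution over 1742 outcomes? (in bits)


H = log2(n) = log2(1742) = 10.7665

10.7665 bits


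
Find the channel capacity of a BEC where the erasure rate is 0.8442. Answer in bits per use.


C = 1 - epsilon = 1 - 0.8442 = 0.1558

0.1558 bits


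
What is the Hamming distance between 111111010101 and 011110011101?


Count differing positions: ^ . . . . ^ . . ^ . . . = 3 differences

3


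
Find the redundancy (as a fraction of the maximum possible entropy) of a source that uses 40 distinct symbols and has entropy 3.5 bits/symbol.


H_max = log2(K) = log2(40) = 5.3219 bits/symbol. Redundancy = 1 - H/H_max = 1 - 3.5/5.3219 = 1 - 0.6577 = 0.3423

0.3423


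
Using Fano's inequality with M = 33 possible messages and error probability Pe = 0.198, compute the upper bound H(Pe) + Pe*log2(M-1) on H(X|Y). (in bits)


H(Pe) = -Pe*log2(Pe) - (1-Pe)*log2(1-Pe) = -0.198*log2(0.198) - 0.802*log2(0.802) = 0.462613 + 0.255297 = 0.7179. Pe*log2(M-1) = 0.198*log2(32) = 0.990000. Bound = H(Pe) + Pe*log2(M-1) = 0.462613 + 0.255297 + 0.990000 = 1.7079

1.7079 bits


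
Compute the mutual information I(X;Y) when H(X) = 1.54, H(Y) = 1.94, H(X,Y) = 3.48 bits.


I(X;Y) = H(X) + H(Y) - H(X,Y) = 1.54 + 1.94 - 3.48 = 0.0

0.0 bits


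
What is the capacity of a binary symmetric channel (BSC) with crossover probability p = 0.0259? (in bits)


H(p) = -p*log2(p) - (1-p)*log2(1-p) = -0.0259*log2(0.0259) - 0.9741*log2(0.9741) = 0.136516 + 0.036878 = 0.1734. C = 1 - H(p) = 1 - 0.1734 = 0.8266

0.8266 bits


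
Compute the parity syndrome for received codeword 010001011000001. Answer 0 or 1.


Syndrome = XOR of all bits = 0 XOR 1 XOR 0 XOR 0 XOR 0 XOR 1 XOR 0 XOR 1 XOR 1 XOR 0 XOR 0 XOR 0 XOR 0 XOR 0 XOR 1 = 1

1


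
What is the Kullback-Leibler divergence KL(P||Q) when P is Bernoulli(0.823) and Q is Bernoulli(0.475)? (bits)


KL = p*log2(p/q) + (1-p)*log2((1-p)/(1-q)) = 0.823*log2(0.823/0.475) + 0.177*log2(0.177/0.525) = 0.375

0.375 bits


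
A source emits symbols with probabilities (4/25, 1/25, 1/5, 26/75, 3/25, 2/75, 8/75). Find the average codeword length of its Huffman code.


Huffman construction (repeatedly merge the two least-probable nodes; each merge adds 1 bit to every symbol beneath it): 2/75 + 1/25 = 1/15; 1/15 + 8/75 = 13/75; 3/25 + 4/25 = 7/25; 13/75 + 1/5 = 28/75; 7/25 + 26/75 = 47/75; 28/75 + 47/75 = 1. Resulting codeword lengths (in the order the probabilities were given): (3, 4, 2, 2, 3, 4, 3). L_avg = sum(p_i * l_i) = 4/25*3 + 1/25*4 + 1/5*2 + 26/75*2 + 3/25*3 + 2/75*4 + 8/75*3 = 63/25 = 2.52

2.52 bits


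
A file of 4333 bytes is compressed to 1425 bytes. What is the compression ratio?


Ratio = original / compressed = 4333 / 1425 = 3.0407

3.0407


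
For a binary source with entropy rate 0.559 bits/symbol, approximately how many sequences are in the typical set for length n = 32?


log2|A_typical| = nH = 32 * 0.559 = 17.888, so |A_typical| ~ 2^17.888 = 2.426e+05

2.426e+05


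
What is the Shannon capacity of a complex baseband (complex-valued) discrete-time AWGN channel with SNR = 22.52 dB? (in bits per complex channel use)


SNR_linear = 10^(22.52/10) = 178.6488; C = log2(1 + SNR_linear) = log2(1 + 178.6488) = 7.489

7.489 bits/channel use


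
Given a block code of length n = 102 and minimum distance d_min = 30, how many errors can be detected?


Detection capability = d_min - 1 = 30 - 1 = 29

29 errors


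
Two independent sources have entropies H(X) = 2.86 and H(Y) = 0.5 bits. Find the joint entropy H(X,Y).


For independent variables, H(X,Y) = H(X) + H(Y) = 2.86 + 0.5 = 3.36

3.36 bits


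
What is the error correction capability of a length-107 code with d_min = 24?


Correction capability = floor((d-1)/2) = floor((24-1)/2) = 11

11 errors


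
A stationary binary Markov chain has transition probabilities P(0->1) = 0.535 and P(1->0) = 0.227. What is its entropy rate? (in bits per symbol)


Stationary distribution: pi_0 = p10/(p01+p10) = 0.2979, pi_1 = 0.7021. Entropy rate H' = pi_0*H(p01) + pi_1*H(p10) = 0.2979*0.9965 + 0.7021*0.7727 = 0.8394

0.8394 bits/symbol


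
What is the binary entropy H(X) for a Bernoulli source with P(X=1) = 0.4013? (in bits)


H = -p*log2(p) - (1-p)*log2(1-p). -0.4013*log2(0.4013) = 0.528611; -0.5987*log2(0.5987) = 0.443095. H = 0.528611 + 0.443095 = 0.9717

0.9717 bits
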